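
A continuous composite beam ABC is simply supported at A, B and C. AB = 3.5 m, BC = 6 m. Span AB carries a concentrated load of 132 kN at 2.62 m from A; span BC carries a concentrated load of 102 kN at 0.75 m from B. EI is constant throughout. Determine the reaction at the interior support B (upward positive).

Insert a hinge at B; M_B is the redundant, and each span becomes simply supported.
End slopes at the hinge B, treating each span as simply supported:
  span AB: point load 132 at a = 2.62: Pab(L + a)/(6LEI) = 88.69/EI
  span BC: point load 102 at a = 0.75: Pab(L + b)/(6LEI) = 125.5/EI
  relative rotation θ_0 = (88.69 + 125.5)/EI = 214.2/EI
A unit hogging moment at B produces rotation L₁/(3EI) + L₂/(3EI) = 3.167/EI.
Compatibility: M_B·(L₁+L₂)/(3EI) = θ_0, giving M_B = 67.64 kN·m (hogging).
Span AB, ΣM about A with M_B applied at B: R_B^{AB}·3.5 = 345.8 + 67.64, so R_B^{AB} = 118.1 kN and R_A = 132 − 118.1 = 13.86 kN.
Span BC, ΣM about C: R_B^{BC}·6 = 535.5 + 67.64, so R_B^{BC} = 100.5 kN and R_C = 102 − 100.5 = 1.476 kN.
R_B = 118.1 + 100.5 = 218.7 kN.

R_B = 218.7 kN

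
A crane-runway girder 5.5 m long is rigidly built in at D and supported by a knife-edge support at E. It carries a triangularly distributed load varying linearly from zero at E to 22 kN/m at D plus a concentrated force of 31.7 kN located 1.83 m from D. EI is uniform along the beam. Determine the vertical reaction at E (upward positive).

R_E = 16.78 kN

Choose R_E as the redundant. The primary structure is the cantilever fixed at D.
Downward deflection at the released point E due to the loads:
  triangular load, peak 22 at the fixed end: w₀L⁴/(30EI) = 671/EI
  point load 31.7 at a = 1.83: Pa²(3L − a)/(6EI) = 259.6/EI
  δ_0 = 930.6/EI
Flexibility coefficient — unit upward force at E: δ_{EE} = L³/(3EI) = 55.46/EI.
Compatibility at E: δ_0 − R_E·δ_{EE} = 0, so R_E = 930.6/55.46 = 16.78 kN.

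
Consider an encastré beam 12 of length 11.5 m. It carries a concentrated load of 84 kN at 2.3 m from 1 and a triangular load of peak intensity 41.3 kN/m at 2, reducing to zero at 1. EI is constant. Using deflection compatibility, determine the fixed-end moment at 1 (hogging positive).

Release both end moments; the primary structure is a simply-supported span 12 with redundants M_1 and M_2.
On the primary (simply-supported) span, the end slopes from the loading are:
  at 1: point load 84 at a = 2.3: Pab(L + b)/(6LEI) = 533.2/EI
  at 2: point load 84 at a = 2.3: Pab(L + a)/(6LEI) = 355.5/EI
  at 1: triangular load, peak 41.3: 7w₀L³/(360EI) = 1221/EI
  at 2: triangular load, peak 41.3: w₀L³/(45EI) = 1396/EI
  θ_10 = 1755/EI,  θ_20 = 1751/EI
Flexibility coefficients: a unit moment at one end gives L/(3EI) there and L/(6EI) at the far end, so f₁₁ = f₂₂ = 3.833/EI and f₁₂ = f₂₁ = 1.917/EI.
Compatibility — zero rotation at each built-in end:
  3.833 M_1 + 1.917 M_2 = 1755
  1.917 M_1 + 3.833 M_2 = 1751
Solving the pair gives M_1 = 305.7 kN·m and M_2 = 304 kN·m (hogging).

M_1 = 305.7 kN·m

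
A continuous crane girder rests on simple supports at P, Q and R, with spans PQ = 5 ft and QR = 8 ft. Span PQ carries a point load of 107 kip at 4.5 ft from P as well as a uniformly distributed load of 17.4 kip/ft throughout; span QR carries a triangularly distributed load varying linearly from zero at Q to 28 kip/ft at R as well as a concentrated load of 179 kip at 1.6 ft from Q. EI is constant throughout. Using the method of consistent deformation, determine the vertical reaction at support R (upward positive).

R_R = 81.75 kip

Take M_Q as the redundant. Released structure: two simple spans PQ and QR with a hinge at Q.
Rotations at Q on the released spans (each span's end-slope, ×1/EI):
  span PQ: point load 107 at a = 4.5: Pab(L + a)/(6LEI) = 76.24/EI
  span PQ: UDL 17.4: wL³/(24EI) = 90.62/EI
  span QR: triangular load, peak 28: 7w₀L³/(360EI) = 278.8/EI
  span QR: point load 179 at a = 1.6: Pab(L + b)/(6LEI) = 549.9/EI
  relative rotation θ_0 = (166.9 + 828.6)/EI = 995.5/EI
A unit hogging moment at Q produces rotation L₁/(3EI) + L₂/(3EI) = 4.333/EI.
Compatibility: M_Q·(L₁+L₂)/(3EI) = θ_0, giving M_Q = 229.7 kip·ft (hogging).
Span QR, ΣM about R: R_Q^{QR}·8 = 1444 + 229.7, so R_Q^{QR} = 209.2 kip and R_R = 291 − 209.2 = 81.75 kip.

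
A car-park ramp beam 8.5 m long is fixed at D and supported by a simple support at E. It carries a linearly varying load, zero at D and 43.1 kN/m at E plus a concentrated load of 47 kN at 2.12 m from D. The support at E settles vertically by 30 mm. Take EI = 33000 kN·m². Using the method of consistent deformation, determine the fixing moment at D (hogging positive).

Take the reaction at E as the redundant and release it; the primary structure is a cantilever fixed at D.
Primary-structure tip deflection at E by superposition:
  triangular load, peak 43.1 at the free end: 11w₀L⁴/(120EI) = 20624/EI
  point load 47 at a = 2.12: Pa²(3L − a)/(6EI) = 823.1/EI
  δ_0 = 21447/EI
Tip deflection under a unit load at E: L³/(3EI) = 204.7/EI.
With EI = 33000 kN·m²: δ_0 = 0.6499 m and δ_{EE} = 0.006203 m/kN.
Compatibility — the beam at E must follow the support down by 0.03 m: δ_0 − R_E·δ_{EE} = 0.03, so R_E = (0.6499 − 0.03)/0.006203 = 99.93 kN.
Moment equilibrium about D: M_D = Σ(load moments about D) − R_E·L = 1138 − 99.93×8.5 = 288.2 kN·m.

M_D = 288.2 kN·m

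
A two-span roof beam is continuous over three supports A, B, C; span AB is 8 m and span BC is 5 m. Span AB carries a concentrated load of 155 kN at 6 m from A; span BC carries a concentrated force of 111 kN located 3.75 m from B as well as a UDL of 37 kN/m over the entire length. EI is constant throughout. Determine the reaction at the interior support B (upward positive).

Take M_B as the redundant. Released structure: two simple spans AB and BC with a hinge at B.
Discontinuity in slope at B on the released structure — sum the simple-span end rotations:
  span AB: point load 155 at a = 6: Pab(L + a)/(6LEI) = 542.5/EI
  span BC: point load 111 at a = 3.75: Pab(L + b)/(6LEI) = 108.4/EI
  span BC: UDL 37: wL³/(24EI) = 192.7/EI
  relative rotation θ_0 = (542.5 + 301.1)/EI = 843.6/EI
A unit hogging moment at B produces rotation L₁/(3EI) + L₂/(3EI) = 4.333/EI.
Slope continuity at B: θ_0 = M_B·4.333/EI, so M_B = 843.6/4.333 = 194.7 kN·m (hogging).
Span AB, ΣM about A with M_B applied at B: R_B^{AB}·8 = 930 + 194.7, so R_B^{AB} = 140.6 kN and R_A = 155 − 140.6 = 14.42 kN.
Span BC, ΣM about C: R_B^{BC}·5 = 601.2 + 194.7, so R_B^{BC} = 159.2 kN and R_C = 296 − 159.2 = 136.8 kN.
R_B = 140.6 + 159.2 = 299.8 kN.

R_B = 299.8 kN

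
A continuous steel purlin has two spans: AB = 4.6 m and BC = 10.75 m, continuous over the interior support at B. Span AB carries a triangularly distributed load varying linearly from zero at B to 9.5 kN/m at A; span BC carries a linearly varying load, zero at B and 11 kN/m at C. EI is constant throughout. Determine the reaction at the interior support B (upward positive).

Insert a hinge at B; M_B is the redundant, and each span becomes simply supported.
Rotations at B on the released spans (each span's end-slope, ×1/EI):
  span AB: triangular load, peak 9.5: 7w₀L³/(360EI) = 17.98/EI
  span BC: triangular load, peak 11: 7w₀L³/(360EI) = 265.7/EI
  relative rotation θ_0 = (17.98 + 265.7)/EI = 283.7/EI
A unit hogging moment at B produces rotation L₁/(3EI) + L₂/(3EI) = 5.117/EI.
Compatibility: M_B·(L₁+L₂)/(3EI) = θ_0, giving M_B = 55.45 kN·m (hogging).
Span AB, ΣM about A with M_B applied at B: R_B^{AB}·4.6 = 33.5 + 55.45, so R_B^{AB} = 19.34 kN and R_A = 21.85 − 19.34 = 2.513 kN.
Span BC, ΣM about C: R_B^{BC}·10.75 = 211.9 + 55.45, so R_B^{BC} = 24.87 kN and R_C = 59.12 − 24.87 = 34.26 kN.
R_B = 19.34 + 24.87 = 44.2 kN.

R_B = 44.2 kN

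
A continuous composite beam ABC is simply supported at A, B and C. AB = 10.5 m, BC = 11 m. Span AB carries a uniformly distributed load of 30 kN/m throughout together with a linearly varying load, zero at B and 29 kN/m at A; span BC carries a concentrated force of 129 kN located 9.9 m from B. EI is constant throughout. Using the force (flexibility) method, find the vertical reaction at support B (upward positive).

Take M_B as the redundant. Released structure: two simple spans AB and BC with a hinge at B.
End slopes at the hinge B, treating each span as simply supported:
  span AB: UDL 30: wL³/(24EI) = 1447/EI
  span AB: triangular load, peak 29: 7w₀L³/(360EI) = 652.8/EI
  span BC: point load 129 at a = 9.9: Pab(L + b)/(6LEI) = 257.5/EI
  relative rotation θ_0 = (2100 + 257.5)/EI = 2357/EI
A unit hogging moment at B produces rotation L₁/(3EI) + L₂/(3EI) = 7.167/EI.
Slope continuity at B: θ_0 = M_B·7.167/EI, so M_B = 2357/7.167 = 328.9 kN·m (hogging).
Span AB, ΣM about A with M_B applied at B: R_B^{AB}·10.5 = 2187 + 328.9, so R_B^{AB} = 239.6 kN and R_A = 467.2 − 239.6 = 227.7 kN.
Span BC, ΣM about C: R_B^{BC}·11 = 141.9 + 328.9, so R_B^{BC} = 42.8 kN and R_C = 129 − 42.8 = 86.2 kN.
R_B = 239.6 + 42.8 = 282.4 kN.

R_B = 282.4 kN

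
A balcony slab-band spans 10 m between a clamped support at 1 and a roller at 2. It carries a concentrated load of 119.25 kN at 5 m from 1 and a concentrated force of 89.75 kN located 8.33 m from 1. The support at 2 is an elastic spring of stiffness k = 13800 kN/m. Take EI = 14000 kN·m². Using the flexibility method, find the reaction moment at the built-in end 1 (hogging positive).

Remove the prop at 2; the released (primary) structure is a cantilever built in at 1.
Primary-structure tip deflection at 2 by superposition:
  point load 119.25 at a = 5: Pa²(3L − a)/(6EI) = 12422/EI
  point load 89.75 at a = 8.33: Pa²(3L − a)/(6EI) = 22492/EI
  δ_0 = 34914/EI
Flexibility coefficient — unit upward force at 2: δ_{22} = L³/(3EI) = 333.3/EI.
With EI = 14000 kN·m²: δ_0 = 2.4939 m and δ_{22} = 0.02381 m/kN.
Compatibility — the spring shortens by R_2/k under the reaction it provides: δ_0 − R_2·δ_{22} = R_2/k. With 1/k = 0.000072 m/kN, R_2 = δ_0 / (δ_{22} + 1/k) = 2.4939 / (0.02381 + 0.000072) = 104.4 kN.
Moment equilibrium about 1: M_1 = Σ(load moments about 1) − R_2·L = 1344 − 104.4×10 = 299.6 kN·m.

M_1 = 299.6 kN·m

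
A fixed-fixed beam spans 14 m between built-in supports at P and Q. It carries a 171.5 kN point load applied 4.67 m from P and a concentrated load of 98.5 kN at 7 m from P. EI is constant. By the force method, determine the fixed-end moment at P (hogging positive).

M_P = 528.1 kN·m

Release both end moments; the primary structure is a simply-supported span PQ with redundants M_P and M_Q.
End rotations of the released simple span under the applied load (×1/EI):
  at P: point load 171.5 at a = 4.67: Pab(L + b)/(6LEI) = 2075/EI
  at Q: point load 171.5 at a = 4.67: Pab(L + a)/(6LEI) = 1661/EI
  at P: point load 98.5 at a = 7: Pab(L + b)/(6LEI) = 1207/EI
  at Q: point load 98.5 at a = 7: Pab(L + a)/(6LEI) = 1207/EI
  θ_P0 = 3282/EI,  θ_Q0 = 2867/EI
Flexibility coefficients: a unit moment at one end gives L/(3EI) there and L/(6EI) at the far end, so f₁₁ = f₂₂ = 4.667/EI and f₁₂ = f₂₁ = 2.333/EI.
Compatibility — zero rotation at each built-in end:
  4.667 M_P + 2.333 M_Q = 3282
  2.333 M_P + 4.667 M_Q = 2867
Solving the pair gives M_P = 528.1 kN·m and M_Q = 350.4 kN·m (hogging).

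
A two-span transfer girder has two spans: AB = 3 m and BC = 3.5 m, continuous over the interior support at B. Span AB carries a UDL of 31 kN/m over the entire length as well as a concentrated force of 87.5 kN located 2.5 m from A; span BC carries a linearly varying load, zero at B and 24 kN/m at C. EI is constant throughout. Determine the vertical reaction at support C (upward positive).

Release continuity at B by inserting a hinge; the redundant is the internal moment M_B. The primary structure is two simply-supported spans AB and BC.
End slopes at the hinge B, treating each span as simply supported:
  span AB: UDL 31: wL³/(24EI) = 34.88/EI
  span AB: point load 87.5 at a = 2.5: Pab(L + a)/(6LEI) = 33.42/EI
  span BC: triangular load, peak 24: 7w₀L³/(360EI) = 20.01/EI
  relative rotation θ_0 = (68.3 + 20.01)/EI = 88.3/EI
A unit hogging moment at B produces rotation L₁/(3EI) + L₂/(3EI) = 2.167/EI.
Slope continuity at B: θ_0 = M_B·2.167/EI, so M_B = 88.3/2.167 = 40.76 kN·m (hogging).
Span BC, ΣM about C: R_B^{BC}·3.5 = 49 + 40.76, so R_B^{BC} = 25.64 kN and R_C = 42 − 25.64 = 16.36 kN.

R_C = 16.36 kN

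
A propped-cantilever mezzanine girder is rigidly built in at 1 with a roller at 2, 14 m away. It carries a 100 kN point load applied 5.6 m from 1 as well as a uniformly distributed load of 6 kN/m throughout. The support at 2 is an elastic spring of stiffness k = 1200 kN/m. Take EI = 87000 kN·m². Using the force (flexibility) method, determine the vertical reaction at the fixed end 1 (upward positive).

R_1 = 135.5 kN

Release the roller at 2. Primary structure: cantilever fixed at 1.
Downward deflection at the released point 2 due to the loads:
  point load 100 at a = 5.6: Pa²(3L − a)/(6EI) = 19025/EI
  UDL 6: wL⁴/(8EI) = 28812/EI
  δ_0 = 47837/EI
Tip deflection under a unit load at 2: L³/(3EI) = 914.7/EI.
With EI = 87000 kN·m²: δ_0 = 0.54985 m and δ_{22} = 0.010513 m/kN.
Compatibility — the spring shortens by R_2/k under the reaction it provides: δ_0 − R_2·δ_{22} = R_2/k. With 1/k = 0.000833 m/kN, R_2 = δ_0 / (δ_{22} + 1/k) = 0.54985 / (0.010513 + 0.000833) = 48.46 kN.
Vertical equilibrium: R_1 = ΣP − R_2 = 184 − 48.46 = 135.5 kN.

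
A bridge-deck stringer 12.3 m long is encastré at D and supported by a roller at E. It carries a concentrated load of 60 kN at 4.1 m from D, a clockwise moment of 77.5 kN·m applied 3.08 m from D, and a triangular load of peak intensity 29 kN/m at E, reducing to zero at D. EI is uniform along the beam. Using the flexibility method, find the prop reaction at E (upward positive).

Choose R_E as the redundant. The primary structure is the cantilever fixed at D.
Deflection at E on the released cantilever, summing each load's contribution:
  point load 60 at a = 4.1: Pa²(3L − a)/(6EI) = 5514/EI
  clockwise couple 77.5 at a = 3.08: M₀a(2L − a)/(2EI) = 2568/EI
  triangular load, peak 29 at the free end: 11w₀L⁴/(120EI) = 60846/EI
  δ_0 = 68928/EI
Flexibility coefficient — unit upward force at E: δ_{EE} = L³/(3EI) = 620.3/EI.
The prop prevents deflection at E: R_E = δ_0/δ_{EE} = 68928/620.3 = 111.1 kN.

R_E = 111.1 kN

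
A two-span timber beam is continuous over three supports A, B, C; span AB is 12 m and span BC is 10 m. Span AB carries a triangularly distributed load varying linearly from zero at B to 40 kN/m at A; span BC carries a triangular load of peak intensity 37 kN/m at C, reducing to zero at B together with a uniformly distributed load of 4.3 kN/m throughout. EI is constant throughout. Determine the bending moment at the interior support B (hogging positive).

M_B = 305.8 kN·m

Release continuity at B by inserting a hinge; the redundant is the internal moment M_B. The primary structure is two simply-supported spans AB and BC.
Discontinuity in slope at B on the released structure — sum the simple-span end rotations:
  span AB: triangular load, peak 40: 7w₀L³/(360EI) = 1344/EI
  span BC: triangular load, peak 37: 7w₀L³/(360EI) = 719.4/EI
  span BC: UDL 4.3: wL³/(24EI) = 179.2/EI
  relative rotation θ_0 = (1344 + 898.6)/EI = 2243/EI
A unit hogging moment at B produces rotation L₁/(3EI) + L₂/(3EI) = 7.333/EI.
Slope continuity at B: θ_0 = M_B·7.333/EI, so M_B = 2243/7.333 = 305.8 kN·m (hogging).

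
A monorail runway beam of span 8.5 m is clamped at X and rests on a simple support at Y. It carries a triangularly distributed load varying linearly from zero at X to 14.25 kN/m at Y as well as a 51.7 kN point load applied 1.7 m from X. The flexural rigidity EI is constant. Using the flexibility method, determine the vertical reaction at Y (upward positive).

R_Y = 36.2 kN

Release the roller at Y. Primary structure: cantilever fixed at X.
Free-end deflection of the primary structure under the applied loading (downward +):
  triangular load, peak 14.25 at the free end: 11w₀L⁴/(120EI) = 6819/EI
  point load 51.7 at a = 1.7: Pa²(3L − a)/(6EI) = 592.7/EI
  δ_0 = 7411/EI
Tip deflection under a unit load at Y: L³/(3EI) = 204.7/EI.
Compatibility at Y: δ_0 − R_Y·δ_{YY} = 0, so R_Y = 7411/204.7 = 36.2 kN.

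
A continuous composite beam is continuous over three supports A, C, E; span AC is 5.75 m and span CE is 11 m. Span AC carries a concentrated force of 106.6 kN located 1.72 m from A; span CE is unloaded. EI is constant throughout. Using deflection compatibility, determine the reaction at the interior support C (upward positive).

Insert a hinge at C; M_C is the redundant, and each span becomes simply supported.
Rotations at C on the released spans (each span's end-slope, ×1/EI):
  span AC: point load 106.6 at a = 1.72: Pab(L + a)/(6LEI) = 160/EI
  relative rotation θ_0 = (160 + 0)/EI = 160/EI
A unit hogging moment at C produces rotation L₁/(3EI) + L₂/(3EI) = 5.583/EI.
Slope continuity at C: θ_0 = M_C·5.583/EI, so M_C = 160/5.583 = 28.65 kN·m (hogging).
Span AC, ΣM about A with M_C applied at C: R_C^{AC}·5.75 = 183.4 + 28.65, so R_C^{AC} = 36.87 kN and R_A = 106.6 − 36.87 = 69.73 kN.
Span CE, ΣM about E: R_C^{CE}·11 = 0 + 28.65, so R_C^{CE} = 2.605 kN and R_E = 0 − 2.605 = -2.605 kN.
R_C = 36.87 + 2.605 = 39.48 kN.

R_C = 39.48 kN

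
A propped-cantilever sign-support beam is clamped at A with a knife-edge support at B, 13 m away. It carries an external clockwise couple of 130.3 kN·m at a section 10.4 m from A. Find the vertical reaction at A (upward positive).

R_A = -14.43 kN

Release the roller at B. Primary structure: cantilever fixed at A.
Primary-structure tip deflection at B by superposition:
  clockwise couple 130.3 at a = 10.4: M₀a(2L − a)/(2EI) = 10570/EI
Flexibility coefficient — unit upward force at B: δ_{BB} = L³/(3EI) = 732.3/EI.
Compatibility at B: δ_0 − R_B·δ_{BB} = 0, so R_B = 10570/732.3 = 14.43 kN.
Vertical equilibrium: R_A = ΣP − R_B = 0 − 14.43 = -14.43 kN.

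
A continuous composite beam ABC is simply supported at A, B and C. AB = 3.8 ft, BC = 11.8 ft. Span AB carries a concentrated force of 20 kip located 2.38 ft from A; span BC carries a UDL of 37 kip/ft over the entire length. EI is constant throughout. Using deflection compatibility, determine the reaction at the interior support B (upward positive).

R_B = 401.5 kip

Take M_B as the redundant. Released structure: two simple spans AB and BC with a hinge at B.
End slopes at the hinge B, treating each span as simply supported:
  span AB: point load 20 at a = 2.38: Pab(L + a)/(6LEI) = 18.32/EI
  span BC: UDL 37: wL³/(24EI) = 2533/EI
  relative rotation θ_0 = (18.32 + 2533)/EI = 2551/EI
A unit hogging moment at B produces rotation L₁/(3EI) + L₂/(3EI) = 5.2/EI.
Slope continuity at B: θ_0 = M_B·5.2/EI, so M_B = 2551/5.2 = 490.6 kip·ft (hogging).
Span AB, ΣM about A with M_B applied at B: R_B^{AB}·3.8 = 47.6 + 490.6, so R_B^{AB} = 141.6 kip and R_A = 20 − 141.6 = -121.6 kip.
Span BC, ΣM about C: R_B^{BC}·11.8 = 2576 + 490.6, so R_B^{BC} = 259.9 kip and R_C = 436.6 − 259.9 = 176.7 kip.
R_B = 141.6 + 259.9 = 401.5 kip.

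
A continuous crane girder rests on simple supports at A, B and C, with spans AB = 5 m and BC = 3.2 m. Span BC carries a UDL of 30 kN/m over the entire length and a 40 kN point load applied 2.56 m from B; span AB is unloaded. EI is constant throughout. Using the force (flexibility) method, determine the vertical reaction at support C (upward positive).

Release continuity at B by inserting a hinge; the redundant is the internal moment M_B. The primary structure is two simply-supported spans AB and BC.
End slopes at the hinge B, treating each span as simply supported:
  span BC: UDL 30: wL³/(24EI) = 40.96/EI
  span BC: point load 40 at a = 2.56: Pab(L + b)/(6LEI) = 13.11/EI
  relative rotation θ_0 = (0 + 54.07)/EI = 54.07/EI
A unit hogging moment at B produces rotation L₁/(3EI) + L₂/(3EI) = 2.733/EI.
Compatibility: M_B·(L₁+L₂)/(3EI) = θ_0, giving M_B = 19.78 kN·m (hogging).
Span BC, ΣM about C: R_B^{BC}·3.2 = 179.2 + 19.78, so R_B^{BC} = 62.18 kN and R_C = 136 − 62.18 = 73.82 kN.

R_C = 73.82 kN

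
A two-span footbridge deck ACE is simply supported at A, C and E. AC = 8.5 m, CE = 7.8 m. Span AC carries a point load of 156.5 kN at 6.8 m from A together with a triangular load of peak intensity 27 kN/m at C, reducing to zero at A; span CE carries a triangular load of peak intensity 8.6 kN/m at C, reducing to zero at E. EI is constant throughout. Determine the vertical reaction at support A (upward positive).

R_A = 47.86 kN

Take M_C as the redundant. Released structure: two simple spans AC and CE with a hinge at C.
Rotations at C on the released spans (each span's end-slope, ×1/EI):
  span AC: point load 156.5 at a = 6.8: Pab(L + a)/(6LEI) = 542.7/EI
  span AC: triangular load, peak 27: w₀L³/(45EI) = 368.5/EI
  span CE: triangular load, peak 8.6: w₀L³/(45EI) = 90.69/EI
  relative rotation θ_0 = (911.2 + 90.69)/EI = 1002/EI
A unit hogging moment at C produces rotation L₁/(3EI) + L₂/(3EI) = 5.433/EI.
Compatibility: M_C·(L₁+L₂)/(3EI) = θ_0, giving M_C = 184.4 kN·m (hogging).
Span AC, ΣM about A with M_C applied at C: R_C^{AC}·8.5 = 1714 + 184.4, so R_C^{AC} = 223.4 kN and R_A = 271.2 − 223.4 = 47.86 kN.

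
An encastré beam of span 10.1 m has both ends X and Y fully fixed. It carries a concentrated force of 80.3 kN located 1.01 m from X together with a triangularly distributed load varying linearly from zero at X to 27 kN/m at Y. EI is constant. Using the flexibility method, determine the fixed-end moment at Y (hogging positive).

Release both end moments; the primary structure is a simply-supported span XY with redundants M_X and M_Y.
Simple-span end rotations at X and Y under the given loads:
  at X: point load 80.3 at a = 1.01: Pab(L + b)/(6LEI) = 233.5/EI
  at Y: point load 80.3 at a = 1.01: Pab(L + a)/(6LEI) = 135.2/EI
  at X: triangular load, peak 27: 7w₀L³/(360EI) = 540.9/EI
  at Y: triangular load, peak 27: w₀L³/(45EI) = 618.2/EI
  θ_X0 = 774.4/EI,  θ_Y0 = 753.3/EI
Flexibility coefficients: a unit moment at one end gives L/(3EI) there and L/(6EI) at the far end, so f₁₁ = f₂₂ = 3.367/EI and f₁₂ = f₂₁ = 1.683/EI.
Compatibility — zero rotation at each built-in end:
  3.367 M_X + 1.683 M_Y = 774.4
  1.683 M_X + 3.367 M_Y = 753.3
Solving the pair gives M_X = 157.5 kN·m and M_Y = 145 kN·m (hogging).

M_Y = 145 kN·m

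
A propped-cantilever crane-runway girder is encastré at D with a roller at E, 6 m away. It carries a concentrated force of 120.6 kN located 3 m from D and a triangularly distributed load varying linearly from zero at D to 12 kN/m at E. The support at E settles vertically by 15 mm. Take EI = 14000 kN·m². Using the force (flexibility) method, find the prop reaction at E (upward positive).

R_E = 54.57 kN

Take the reaction at E as the redundant and release it; the primary structure is a cantilever fixed at D.
Downward deflection at the released point E due to the loads:
  point load 120.6 at a = 3: Pa²(3L − a)/(6EI) = 2714/EI
  triangular load, peak 12 at the free end: 11w₀L⁴/(120EI) = 1426/EI
  δ_0 = 4139/EI
Tip deflection under a unit load at E: L³/(3EI) = 72/EI.
With EI = 14000 kN·m²: δ_0 = 0.29565 m and δ_{EE} = 0.005143 m/kN.
Compatibility — the beam at E must follow the support down by 0.015 m: δ_0 − R_E·δ_{EE} = 0.015, so R_E = (0.29565 − 0.015)/0.005143 = 54.57 kN.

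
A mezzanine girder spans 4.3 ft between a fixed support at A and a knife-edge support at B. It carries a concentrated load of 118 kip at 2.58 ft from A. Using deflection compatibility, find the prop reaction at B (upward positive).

Remove the prop at B; the released (primary) structure is a cantilever built in at A.
Primary-structure tip deflection at B by superposition:
  point load 118 at a = 2.58: Pa²(3L − a)/(6EI) = 1351/EI
Tip deflection under a unit load at B: L³/(3EI) = 26.5/EI.
The prop prevents deflection at B: R_B = δ_0/δ_{BB} = 1351/26.5 = 50.98 kip.

R_B = 50.98 kip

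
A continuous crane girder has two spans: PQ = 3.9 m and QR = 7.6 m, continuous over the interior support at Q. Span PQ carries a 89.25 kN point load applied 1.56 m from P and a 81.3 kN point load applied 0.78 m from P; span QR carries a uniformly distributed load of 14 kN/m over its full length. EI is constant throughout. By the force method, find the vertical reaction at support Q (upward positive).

Release continuity at Q by inserting a hinge; the redundant is the internal moment M_Q. The primary structure is two simply-supported spans PQ and QR.
Rotations at Q on the released spans (each span's end-slope, ×1/EI):
  span PQ: point load 89.25 at a = 1.56: Pab(L + a)/(6LEI) = 76.02/EI
  span PQ: point load 81.3 at a = 0.78: Pab(L + a)/(6LEI) = 39.57/EI
  span QR: UDL 14: wL³/(24EI) = 256.1/EI
  relative rotation θ_0 = (115.6 + 256.1)/EI = 371.7/EI
A unit hogging moment at Q produces rotation L₁/(3EI) + L₂/(3EI) = 3.833/EI.
Slope continuity at Q: θ_0 = M_Q·3.833/EI, so M_Q = 371.7/3.833 = 96.95 kN·m (hogging).
Span PQ, ΣM about P with M_Q applied at Q: R_Q^{PQ}·3.9 = 202.6 + 96.95, so R_Q^{PQ} = 76.82 kN and R_P = 170.6 − 76.82 = 93.73 kN.
Span QR, ΣM about R: R_Q^{QR}·7.6 = 404.3 + 96.95, so R_Q^{QR} = 65.96 kN and R_R = 106.4 − 65.96 = 40.44 kN.
R_Q = 76.82 + 65.96 = 142.8 kN.

R_Q = 142.8 kN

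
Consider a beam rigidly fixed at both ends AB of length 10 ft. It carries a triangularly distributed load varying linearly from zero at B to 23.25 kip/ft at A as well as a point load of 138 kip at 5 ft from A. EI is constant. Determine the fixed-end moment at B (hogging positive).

M_B = 250 kip·ft

Take the two fixed-end moments M_A, M_B as redundants; the released structure is the simple span AB.
On the primary (simply-supported) span, the end slopes from the loading are:
  at A: triangular load, peak 23.25: w₀L³/(45EI) = 516.7/EI
  at B: triangular load, peak 23.25: 7w₀L³/(360EI) = 452.1/EI
  at A: point load 138 at a = 5: Pab(L + b)/(6LEI) = 862.5/EI
  at B: point load 138 at a = 5: Pab(L + a)/(6LEI) = 862.5/EI
  θ_A0 = 1379/EI,  θ_B0 = 1315/EI
Flexibility coefficients: a unit moment at one end gives L/(3EI) there and L/(6EI) at the far end, so f₁₁ = f₂₂ = 3.333/EI and f₁₂ = f₂₁ = 1.667/EI.
Compatibility — zero rotation at each built-in end:
  3.333 M_A + 1.667 M_B = 1379
  1.667 M_A + 3.333 M_B = 1315
Solving the pair gives M_A = 288.8 kip·ft and M_B = 250 kip·ft (hogging).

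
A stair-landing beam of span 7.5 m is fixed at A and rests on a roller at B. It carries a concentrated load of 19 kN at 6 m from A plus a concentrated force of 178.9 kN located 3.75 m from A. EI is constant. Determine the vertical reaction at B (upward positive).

R_B = 69.28 kN

Remove the prop at B; the released (primary) structure is a cantilever built in at A.
Downward deflection at the released point B due to the loads:
  point load 19 at a = 6: Pa²(3L − a)/(6EI) = 1881/EI
  point load 178.9 at a = 3.75: Pa²(3L − a)/(6EI) = 7862/EI
  δ_0 = 9743/EI
Flexibility coefficient — unit upward force at B: δ_{BB} = L³/(3EI) = 140.6/EI.
The prop prevents deflection at B: R_B = δ_0/δ_{BB} = 9743/140.6 = 69.28 kN.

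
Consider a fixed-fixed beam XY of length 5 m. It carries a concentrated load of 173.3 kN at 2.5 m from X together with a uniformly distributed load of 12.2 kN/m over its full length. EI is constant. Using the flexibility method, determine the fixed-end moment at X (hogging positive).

M_X = 133.7 kN·m

Release both end moments; the primary structure is a simply-supported span XY with redundants M_X and M_Y.
End rotations of the released simple span under the applied load (×1/EI):
  at X: point load 173.3 at a = 2.5: Pab(L + b)/(6LEI) = 270.8/EI
  at Y: point load 173.3 at a = 2.5: Pab(L + a)/(6LEI) = 270.8/EI
  at X: UDL 12.2: wL³/(24EI) = 63.54/EI
  at Y: UDL 12.2: wL³/(24EI) = 63.54/EI
  θ_X0 = 334.3/EI,  θ_Y0 = 334.3/EI
Flexibility coefficients: a unit moment at one end gives L/(3EI) there and L/(6EI) at the far end, so f₁₁ = f₂₂ = 1.667/EI and f₁₂ = f₂₁ = 0.8333/EI.
Compatibility — zero rotation at each built-in end:
  1.667 M_X + 0.8333 M_Y = 334.3
  0.8333 M_X + 1.667 M_Y = 334.3
Solving the pair gives M_X = 133.7 kN·m and M_Y = 133.7 kN·m (hogging).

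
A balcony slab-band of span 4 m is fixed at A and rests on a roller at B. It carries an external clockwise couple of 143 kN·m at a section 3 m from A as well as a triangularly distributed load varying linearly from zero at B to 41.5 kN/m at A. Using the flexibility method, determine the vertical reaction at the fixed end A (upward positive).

Take the reaction at B as the redundant and release it; the primary structure is a cantilever fixed at A.
Deflection at B on the released cantilever, summing each load's contribution:
  clockwise couple 143 at a = 3: M₀a(2L − a)/(2EI) = 1072/EI
  triangular load, peak 41.5 at the fixed end: w₀L⁴/(30EI) = 354.1/EI
  δ_0 = 1427/EI
Tip deflection under a unit load at B: L³/(3EI) = 21.33/EI.
The prop prevents deflection at B: R_B = δ_0/δ_{BB} = 1427/21.33 = 66.87 kN.
Vertical equilibrium: R_A = ΣP − R_B = 83 − 66.87 = 16.13 kN.

R_A = 16.13 kN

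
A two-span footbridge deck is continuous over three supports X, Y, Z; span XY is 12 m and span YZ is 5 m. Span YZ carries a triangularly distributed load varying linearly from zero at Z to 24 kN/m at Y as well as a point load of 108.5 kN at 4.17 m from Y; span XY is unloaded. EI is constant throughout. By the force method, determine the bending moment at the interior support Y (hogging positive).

Take M_Y as the redundant. Released structure: two simple spans XY and YZ with a hinge at Y.
Rotations at Y on the released spans (each span's end-slope, ×1/EI):
  span YZ: triangular load, peak 24: w₀L³/(45EI) = 66.67/EI
  span YZ: point load 108.5 at a = 4.17: Pab(L + b)/(6LEI) = 72.98/EI
  relative rotation θ_0 = (0 + 139.6)/EI = 139.6/EI
A unit hogging moment at Y produces rotation L₁/(3EI) + L₂/(3EI) = 5.667/EI.
Slope continuity at Y: θ_0 = M_Y·5.667/EI, so M_Y = 139.6/5.667 = 24.64 kN·m (hogging).

M_Y = 24.64 kN·m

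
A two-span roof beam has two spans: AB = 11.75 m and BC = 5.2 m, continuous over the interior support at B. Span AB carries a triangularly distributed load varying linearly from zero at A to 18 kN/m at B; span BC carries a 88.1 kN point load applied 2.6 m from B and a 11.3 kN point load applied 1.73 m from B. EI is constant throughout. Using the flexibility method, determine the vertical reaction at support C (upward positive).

R_C = 20.01 kN

Take M_B as the redundant. Released structure: two simple spans AB and BC with a hinge at B.
End slopes at the hinge B, treating each span as simply supported:
  span AB: triangular load, peak 18: w₀L³/(45EI) = 648.9/EI
  span BC: point load 88.1 at a = 2.6: Pab(L + b)/(6LEI) = 148.9/EI
  span BC: point load 11.3 at a = 1.73: Pab(L + b)/(6LEI) = 18.85/EI
  relative rotation θ_0 = (648.9 + 167.7)/EI = 816.6/EI
A unit hogging moment at B produces rotation L₁/(3EI) + L₂/(3EI) = 5.65/EI.
Slope continuity at B: θ_0 = M_B·5.65/EI, so M_B = 816.6/5.65 = 144.5 kN·m (hogging).
Span BC, ΣM about C: R_B^{BC}·5.2 = 268.3 + 144.5, so R_B^{BC} = 79.39 kN and R_C = 99.4 − 79.39 = 20.01 kN.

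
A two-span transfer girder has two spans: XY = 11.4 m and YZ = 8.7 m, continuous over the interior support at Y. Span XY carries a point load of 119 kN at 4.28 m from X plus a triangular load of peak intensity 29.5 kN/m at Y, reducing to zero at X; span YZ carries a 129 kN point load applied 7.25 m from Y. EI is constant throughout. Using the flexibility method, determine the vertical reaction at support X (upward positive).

Take M_Y as the redundant. Released structure: two simple spans XY and YZ with a hinge at Y.
End slopes at the hinge Y, treating each span as simply supported:
  span XY: point load 119 at a = 4.28: Pab(L + a)/(6LEI) = 831.3/EI
  span XY: triangular load, peak 29.5: w₀L³/(45EI) = 971.2/EI
  span YZ: point load 129 at a = 7.25: Pab(L + b)/(6LEI) = 263.7/EI
  relative rotation θ_0 = (1803 + 263.7)/EI = 2066/EI
A unit hogging moment at Y produces rotation L₁/(3EI) + L₂/(3EI) = 6.7/EI.
Slope continuity at Y: θ_0 = M_Y·6.7/EI, so M_Y = 2066/6.7 = 308.4 kN·m (hogging).
Span XY, ΣM about X with M_Y applied at Y: R_Y^{XY}·11.4 = 1787 + 308.4, so R_Y^{XY} = 183.8 kN and R_X = 287.1 − 183.8 = 103.3 kN.

R_X = 103.3 kN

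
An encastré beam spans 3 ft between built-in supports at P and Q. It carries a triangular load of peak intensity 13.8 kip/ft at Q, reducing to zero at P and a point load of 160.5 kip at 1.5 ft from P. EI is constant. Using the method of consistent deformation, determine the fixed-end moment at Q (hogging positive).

Take the two fixed-end moments M_P, M_Q as redundants; the released structure is the simple span PQ.
On the primary (simply-supported) span, the end slopes from the loading are:
  at P: triangular load, peak 13.8: 7w₀L³/(360EI) = 7.245/EI
  at Q: triangular load, peak 13.8: w₀L³/(45EI) = 8.28/EI
  at P: point load 160.5 at a = 1.5: Pab(L + b)/(6LEI) = 90.28/EI
  at Q: point load 160.5 at a = 1.5: Pab(L + a)/(6LEI) = 90.28/EI
  θ_P0 = 97.53/EI,  θ_Q0 = 98.56/EI
Flexibility coefficients: a unit moment at one end gives L/(3EI) there and L/(6EI) at the far end, so f₁₁ = f₂₂ = 1/EI and f₁₂ = f₂₁ = 0.5/EI.
Compatibility — zero rotation at each built-in end:
  1 M_P + 0.5 M_Q = 97.53
  0.5 M_P + 1 M_Q = 98.56
Solving the pair gives M_P = 64.33 kip·ft and M_Q = 66.4 kip·ft (hogging).

M_Q = 66.4 kip·ft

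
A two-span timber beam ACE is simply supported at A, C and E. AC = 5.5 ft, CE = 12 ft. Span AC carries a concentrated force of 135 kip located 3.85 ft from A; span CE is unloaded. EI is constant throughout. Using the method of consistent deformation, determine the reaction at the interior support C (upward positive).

R_C = 105.5 kip

Take M_C as the redundant. Released structure: two simple spans AC and CE with a hinge at C.
Rotations at C on the released spans (each span's end-slope, ×1/EI):
  span AC: point load 135 at a = 3.85: Pab(L + a)/(6LEI) = 243/EI
  relative rotation θ_0 = (243 + 0)/EI = 243/EI
A unit hogging moment at C produces rotation L₁/(3EI) + L₂/(3EI) = 5.833/EI.
Slope continuity at C: θ_0 = M_C·5.833/EI, so M_C = 243/5.833 = 41.65 kip·ft (hogging).
Span AC, ΣM about A with M_C applied at C: R_C^{AC}·5.5 = 519.8 + 41.65, so R_C^{AC} = 102.1 kip and R_A = 135 − 102.1 = 32.93 kip.
Span CE, ΣM about E: R_C^{CE}·12 = 0 + 41.65, so R_C^{CE} = 3.471 kip and R_E = 0 − 3.471 = -3.471 kip.
R_C = 102.1 + 3.471 = 105.5 kip.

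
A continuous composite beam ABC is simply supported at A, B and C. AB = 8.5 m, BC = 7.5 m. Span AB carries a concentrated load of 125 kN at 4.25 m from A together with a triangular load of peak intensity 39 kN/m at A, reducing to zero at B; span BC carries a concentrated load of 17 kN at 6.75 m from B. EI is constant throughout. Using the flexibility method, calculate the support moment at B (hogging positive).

Release continuity at B by inserting a hinge; the redundant is the internal moment M_B. The primary structure is two simply-supported spans AB and BC.
Rotations at B on the released spans (each span's end-slope, ×1/EI):
  span AB: point load 125 at a = 4.25: Pab(L + a)/(6LEI) = 564.5/EI
  span AB: triangular load, peak 39: 7w₀L³/(360EI) = 465.7/EI
  span BC: point load 17 at a = 6.75: Pab(L + b)/(6LEI) = 15.78/EI
  relative rotation θ_0 = (1030 + 15.78)/EI = 1046/EI
A unit hogging moment at B produces rotation L₁/(3EI) + L₂/(3EI) = 5.333/EI.
Slope continuity at B: θ_0 = M_B·5.333/EI, so M_B = 1046/5.333 = 196.1 kN·m (hogging).

M_B = 196.1 kN·m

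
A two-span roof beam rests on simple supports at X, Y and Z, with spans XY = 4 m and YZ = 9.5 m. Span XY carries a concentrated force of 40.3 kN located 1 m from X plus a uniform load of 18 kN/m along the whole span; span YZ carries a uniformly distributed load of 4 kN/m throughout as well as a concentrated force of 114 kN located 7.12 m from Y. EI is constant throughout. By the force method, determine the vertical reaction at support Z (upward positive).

R_Z = 89.97 kN

Insert a hinge at Y; M_Y is the redundant, and each span becomes simply supported.
Discontinuity in slope at Y on the released structure — sum the simple-span end rotations:
  span XY: point load 40.3 at a = 1: Pab(L + a)/(6LEI) = 25.19/EI
  span XY: UDL 18: wL³/(24EI) = 48/EI
  span YZ: UDL 4: wL³/(24EI) = 142.9/EI
  span YZ: point load 114 at a = 7.12: Pab(L + b)/(6LEI) = 402.6/EI
  relative rotation θ_0 = (73.19 + 545.5)/EI = 618.7/EI
A unit hogging moment at Y produces rotation L₁/(3EI) + L₂/(3EI) = 4.5/EI.
Compatibility: M_Y·(L₁+L₂)/(3EI) = θ_0, giving M_Y = 137.5 kN·m (hogging).
Span YZ, ΣM about Z: R_Y^{YZ}·9.5 = 451.8 + 137.5, so R_Y^{YZ} = 62.03 kN and R_Z = 152 − 62.03 = 89.97 kN.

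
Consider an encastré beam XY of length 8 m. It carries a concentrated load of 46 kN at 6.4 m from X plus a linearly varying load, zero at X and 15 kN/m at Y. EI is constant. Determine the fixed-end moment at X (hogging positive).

Release both end moments; the primary structure is a simply-supported span XY with redundants M_X and M_Y.
End rotations of the released simple span under the applied load (×1/EI):
  at X: point load 46 at a = 6.4: Pab(L + b)/(6LEI) = 94.21/EI
  at Y: point load 46 at a = 6.4: Pab(L + a)/(6LEI) = 141.3/EI
  at X: triangular load, peak 15: 7w₀L³/(360EI) = 149.3/EI
  at Y: triangular load, peak 15: w₀L³/(45EI) = 170.7/EI
  θ_X0 = 243.5/EI,  θ_Y0 = 312/EI
Flexibility coefficients: a unit moment at one end gives L/(3EI) there and L/(6EI) at the far end, so f₁₁ = f₂₂ = 2.667/EI and f₁₂ = f₂₁ = 1.333/EI.
Compatibility — zero rotation at each built-in end:
  2.667 M_X + 1.333 M_Y = 243.5
  1.333 M_X + 2.667 M_Y = 312
Solving the pair gives M_X = 43.78 kN·m and M_Y = 95.1 kN·m (hogging).

M_X = 43.78 kN·m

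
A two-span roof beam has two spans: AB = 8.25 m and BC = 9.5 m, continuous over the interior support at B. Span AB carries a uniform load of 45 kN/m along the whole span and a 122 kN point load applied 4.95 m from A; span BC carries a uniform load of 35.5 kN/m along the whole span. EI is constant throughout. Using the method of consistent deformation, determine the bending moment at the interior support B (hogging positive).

M_B = 482.1 kN·m

Release continuity at B by inserting a hinge; the redundant is the internal moment M_B. The primary structure is two simply-supported spans AB and BC.
End slopes at the hinge B, treating each span as simply supported:
  span AB: UDL 45: wL³/(24EI) = 1053/EI
  span AB: point load 122 at a = 4.95: Pab(L + a)/(6LEI) = 531.4/EI
  span BC: UDL 35.5: wL³/(24EI) = 1268/EI
  relative rotation θ_0 = (1584 + 1268)/EI = 2852/EI
A unit hogging moment at B produces rotation L₁/(3EI) + L₂/(3EI) = 5.917/EI.
Compatibility: M_B·(L₁+L₂)/(3EI) = θ_0, giving M_B = 482.1 kN·m (hogging).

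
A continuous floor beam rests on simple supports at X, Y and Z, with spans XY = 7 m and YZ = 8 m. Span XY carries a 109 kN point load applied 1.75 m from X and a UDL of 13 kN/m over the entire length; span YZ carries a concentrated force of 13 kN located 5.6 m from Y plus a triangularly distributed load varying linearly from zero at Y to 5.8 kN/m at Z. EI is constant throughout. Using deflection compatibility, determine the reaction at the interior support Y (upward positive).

R_Y = 110.6 kN

Insert a hinge at Y; M_Y is the redundant, and each span becomes simply supported.
End slopes at the hinge Y, treating each span as simply supported:
  span XY: point load 109 at a = 1.75: Pab(L + a)/(6LEI) = 208.6/EI
  span XY: UDL 13: wL³/(24EI) = 185.8/EI
  span YZ: point load 13 at a = 5.6: Pab(L + b)/(6LEI) = 37.86/EI
  span YZ: triangular load, peak 5.8: 7w₀L³/(360EI) = 57.74/EI
  relative rotation θ_0 = (394.4 + 95.6)/EI = 490/EI
A unit hogging moment at Y produces rotation L₁/(3EI) + L₂/(3EI) = 5/EI.
Compatibility: M_Y·(L₁+L₂)/(3EI) = θ_0, giving M_Y = 98 kN·m (hogging).
Span XY, ΣM about X with M_Y applied at Y: R_Y^{XY}·7 = 509.2 + 98, so R_Y^{XY} = 86.75 kN and R_X = 200 − 86.75 = 113.2 kN.
Span YZ, ΣM about Z: R_Y^{YZ}·8 = 93.07 + 98, so R_Y^{YZ} = 23.88 kN and R_Z = 36.2 − 23.88 = 12.32 kN.
R_Y = 86.75 + 23.88 = 110.6 kN.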